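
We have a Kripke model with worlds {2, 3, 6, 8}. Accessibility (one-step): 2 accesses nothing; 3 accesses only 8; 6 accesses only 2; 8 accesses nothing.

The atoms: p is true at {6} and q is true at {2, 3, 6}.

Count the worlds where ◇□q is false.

2

2: no successors, so ◇□q fails. ✗
3: successors {8}; □q there: 8:T. ✓
6: successors {2}; □q there: 2:T. ✓
8: no successors, so ◇□q fails. ✗
Satisfying worlds: {3, 6}.
So ◇□q fails at the other 2 worlds.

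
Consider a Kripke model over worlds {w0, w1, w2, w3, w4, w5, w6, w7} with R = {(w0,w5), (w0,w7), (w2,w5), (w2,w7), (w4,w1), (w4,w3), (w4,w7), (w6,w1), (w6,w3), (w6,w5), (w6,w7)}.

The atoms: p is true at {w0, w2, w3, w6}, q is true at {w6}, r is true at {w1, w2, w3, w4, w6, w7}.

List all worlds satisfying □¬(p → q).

{w1, w3, w5, w7}

w0: successors {w5, w7}; ¬(p → q) there: w5:F, w7:F. ✗
w1: no successors, so □¬(p → q) holds vacuously. ✓
w2: successors {w5, w7}; ¬(p → q) there: w5:F, w7:F. ✗
w3: no successors, so □¬(p → q) holds vacuously. ✓
w4: successors {w1, w3, w7}; ¬(p → q) there: w1:F, w3:T, w7:F. ✗
w5: no successors, so □¬(p → q) holds vacuously. ✓
w6: successors {w1, w3, w5, w7}; ¬(p → q) there: w1:F, w3:T, w5:F, w7:F. ✗
w7: no successors, so □¬(p → q) holds vacuously. ✓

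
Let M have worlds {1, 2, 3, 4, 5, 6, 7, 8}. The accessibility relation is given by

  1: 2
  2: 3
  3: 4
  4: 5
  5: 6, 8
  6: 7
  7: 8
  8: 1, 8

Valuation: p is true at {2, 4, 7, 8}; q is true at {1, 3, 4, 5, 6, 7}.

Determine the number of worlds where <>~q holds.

4

1: successors {2}; ~q there: 2:T. ✓
2: successors {3}; ~q there: 3:F. ✗
3: successors {4}; ~q there: 4:F. ✗
4: successors {5}; ~q there: 5:F. ✗
5: successors {6, 8}; ~q there: 6:F, 8:T. ✓
6: successors {7}; ~q there: 7:F. ✗
7: successors {8}; ~q there: 8:T. ✓
8: successors {1, 8}; ~q there: 1:F, 8:T. ✓
Satisfying worlds: {1, 5, 7, 8}.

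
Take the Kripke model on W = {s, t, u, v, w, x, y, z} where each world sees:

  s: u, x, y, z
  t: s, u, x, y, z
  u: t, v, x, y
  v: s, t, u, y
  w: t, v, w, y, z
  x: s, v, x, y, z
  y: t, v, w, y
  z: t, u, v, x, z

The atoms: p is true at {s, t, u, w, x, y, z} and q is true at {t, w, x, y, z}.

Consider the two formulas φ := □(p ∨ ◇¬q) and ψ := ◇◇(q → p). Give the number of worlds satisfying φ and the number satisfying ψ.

8 and 8

For □(p ∨ ◇¬q):
s: successors {u, x, y, z}; p ∨ ◇¬q there: u:T, x:T, y:T, z:T. ✓
t: successors {s, u, x, y, z}; p ∨ ◇¬q there: s:T, u:T, x:T, y:T, z:T. ✓
u: successors {t, v, x, y}; p ∨ ◇¬q there: t:T, v:T, x:T, y:T. ✓
v: successors {s, t, u, y}; p ∨ ◇¬q there: s:T, t:T, u:T, y:T. ✓
w: successors {t, v, w, y, z}; p ∨ ◇¬q there: t:T, v:T, w:T, y:T, z:T. ✓
x: successors {s, v, x, y, z}; p ∨ ◇¬q there: s:T, v:T, x:T, y:T, z:T. ✓
y: successors {t, v, w, y}; p ∨ ◇¬q there: t:T, v:T, w:T, y:T. ✓
z: successors {t, u, v, x, z}; p ∨ ◇¬q there: t:T, u:T, v:T, x:T, z:T. ✓
— 8 worlds.
For ◇◇(q → p):
s: successors {u, x, y, z}; ◇(q → p) there: u:T, x:T, y:T, z:T. ✓
t: successors {s, u, x, y, z}; ◇(q → p) there: s:T, u:T, x:T, y:T, z:T. ✓
u: successors {t, v, x, y}; ◇(q → p) there: t:T, v:T, x:T, y:T. ✓
v: successors {s, t, u, y}; ◇(q → p) there: s:T, t:T, u:T, y:T. ✓
w: successors {t, v, w, y, z}; ◇(q → p) there: t:T, v:T, w:T, y:T, z:T. ✓
x: successors {s, v, x, y, z}; ◇(q → p) there: s:T, v:T, x:T, y:T, z:T. ✓
y: successors {t, v, w, y}; ◇(q → p) there: t:T, v:T, w:T, y:T. ✓
z: successors {t, u, v, x, z}; ◇(q → p) there: t:T, u:T, v:T, x:T, z:T. ✓
— 8 worlds.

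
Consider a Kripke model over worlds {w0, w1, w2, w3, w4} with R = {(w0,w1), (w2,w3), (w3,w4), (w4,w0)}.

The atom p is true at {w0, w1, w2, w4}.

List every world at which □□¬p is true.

w0: successors {w1}; □¬p there: w1:T. ✓
w1: no successors, so □□¬p holds vacuously. ✓
w2: successors {w3}; □¬p there: w3:F. ✗
w3: successors {w4}; □¬p there: w4:F. ✗
w4: successors {w0}; □¬p there: w0:F. ✗

{w0, w1}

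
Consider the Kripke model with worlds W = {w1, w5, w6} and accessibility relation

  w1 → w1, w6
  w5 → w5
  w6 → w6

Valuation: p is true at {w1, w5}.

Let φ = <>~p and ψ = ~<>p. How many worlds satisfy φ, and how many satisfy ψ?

For <>~p:
w1: successors {w1, w6}; ~p there: w1:F, w6:T. ✓
w5: successors {w5}; ~p there: w5:F. ✗
w6: successors {w6}; ~p there: w6:T. ✓
— 2 worlds.
For ~<>p:
w1: <>p is T. ✗
w5: <>p is T. ✗
w6: <>p is F. ✓
— 1 world.

2 and 1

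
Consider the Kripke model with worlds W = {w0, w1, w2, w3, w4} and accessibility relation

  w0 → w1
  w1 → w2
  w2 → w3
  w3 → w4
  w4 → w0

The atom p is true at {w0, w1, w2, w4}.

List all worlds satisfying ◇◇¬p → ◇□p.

w0: ◇◇¬p is F, ◇□p is T. ✓
w1: ◇◇¬p is T, ◇□p is F. ✗
w2: ◇◇¬p is F, ◇□p is T. ✓
w3: ◇◇¬p is F, ◇□p is T. ✓
w4: ◇◇¬p is F, ◇□p is T. ✓

{w0, w2, w3, w4}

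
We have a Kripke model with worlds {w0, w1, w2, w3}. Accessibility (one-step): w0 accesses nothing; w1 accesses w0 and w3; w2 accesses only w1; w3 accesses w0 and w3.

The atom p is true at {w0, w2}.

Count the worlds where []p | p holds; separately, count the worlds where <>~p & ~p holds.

2 and 2

For []p | p:
w0: []p is T, p is T. ✓
w1: []p is F, p is F. ✗
w2: []p is F, p is T. ✓
w3: []p is F, p is F. ✗
— 2 worlds.
For <>~p & ~p:
w0: <>~p is F, ~p is F. ✗
w1: <>~p is T, ~p is T. ✓
w2: <>~p is T, ~p is F. ✗
w3: <>~p is T, ~p is T. ✓
— 2 worlds.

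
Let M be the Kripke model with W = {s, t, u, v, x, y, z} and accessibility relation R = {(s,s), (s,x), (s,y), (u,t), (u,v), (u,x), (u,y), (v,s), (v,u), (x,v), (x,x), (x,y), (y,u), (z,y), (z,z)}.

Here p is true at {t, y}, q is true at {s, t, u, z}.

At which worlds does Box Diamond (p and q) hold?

{t, y}

s: successors {s, x, y}; Diamond (p and q) there: s:F, x:F, y:F. ✗
t: no successors, so Box Diamond (p and q) holds vacuously. ✓
u: successors {t, v, x, y}; Diamond (p and q) there: t:F, v:F, x:F, y:F. ✗
v: successors {s, u}; Diamond (p and q) there: s:F, u:T. ✗
x: successors {v, x, y}; Diamond (p and q) there: v:F, x:F, y:F. ✗
y: successors {u}; Diamond (p and q) there: u:T. ✓
z: successors {y, z}; Diamond (p and q) there: y:F, z:F. ✗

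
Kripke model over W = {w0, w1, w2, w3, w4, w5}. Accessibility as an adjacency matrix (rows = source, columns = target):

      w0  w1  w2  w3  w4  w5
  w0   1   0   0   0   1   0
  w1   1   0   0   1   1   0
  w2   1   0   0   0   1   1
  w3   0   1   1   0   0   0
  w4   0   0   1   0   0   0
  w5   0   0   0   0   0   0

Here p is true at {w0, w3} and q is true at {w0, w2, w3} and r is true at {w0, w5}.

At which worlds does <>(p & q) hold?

w0: successors {w0, w4}; p & q there: w0:T, w4:F. ✓
w1: successors {w0, w3, w4}; p & q there: w0:T, w3:T, w4:F. ✓
w2: successors {w0, w4, w5}; p & q there: w0:T, w4:F, w5:F. ✓
w3: successors {w1, w2}; p & q there: w1:F, w2:F. ✗
w4: successors {w2}; p & q there: w2:F. ✗
w5: no successors, so <>(p & q) fails. ✗

{w0, w1, w2}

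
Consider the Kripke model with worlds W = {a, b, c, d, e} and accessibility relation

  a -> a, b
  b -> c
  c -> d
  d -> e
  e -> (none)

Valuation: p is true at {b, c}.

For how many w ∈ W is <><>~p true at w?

3

a: successors {a, b}; <>~p there: a:T, b:F. ✓
b: successors {c}; <>~p there: c:T. ✓
c: successors {d}; <>~p there: d:T. ✓
d: successors {e}; <>~p there: e:F. ✗
e: no successors, so <><>~p fails. ✗
Satisfying worlds: {a, b, c}.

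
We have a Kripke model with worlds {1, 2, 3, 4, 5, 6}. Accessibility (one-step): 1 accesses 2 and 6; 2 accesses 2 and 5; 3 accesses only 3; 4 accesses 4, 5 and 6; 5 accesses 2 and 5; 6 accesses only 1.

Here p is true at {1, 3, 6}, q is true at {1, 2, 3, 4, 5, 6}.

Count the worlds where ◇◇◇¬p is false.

1

1: successors {2, 6}; ◇◇¬p there: 2:T, 6:T. ✓
2: successors {2, 5}; ◇◇¬p there: 2:T, 5:T. ✓
3: successors {3}; ◇◇¬p there: 3:F. ✗
4: successors {4, 5, 6}; ◇◇¬p there: 4:T, 5:T, 6:T. ✓
5: successors {2, 5}; ◇◇¬p there: 2:T, 5:T. ✓
6: successors {1}; ◇◇¬p there: 1:T. ✓
Satisfying worlds: {1, 2, 4, 5, 6}.
So ◇◇◇¬p fails at the other 1 world.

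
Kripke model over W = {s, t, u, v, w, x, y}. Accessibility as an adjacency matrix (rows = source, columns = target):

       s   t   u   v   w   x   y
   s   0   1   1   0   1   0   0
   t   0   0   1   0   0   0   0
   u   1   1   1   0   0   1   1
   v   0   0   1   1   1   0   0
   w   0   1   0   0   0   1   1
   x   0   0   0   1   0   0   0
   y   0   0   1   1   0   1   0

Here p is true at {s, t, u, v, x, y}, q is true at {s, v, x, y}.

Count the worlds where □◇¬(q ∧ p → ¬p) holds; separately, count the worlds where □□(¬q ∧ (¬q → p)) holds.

For □◇¬(q ∧ p → ¬p):
s: successors {t, u, w}; ◇¬(q ∧ p → ¬p) there: t:F, u:T, w:T. ✗
t: successors {u}; ◇¬(q ∧ p → ¬p) there: u:T. ✓
u: successors {s, t, u, x, y}; ◇¬(q ∧ p → ¬p) there: s:F, t:F, u:T, x:T, y:T. ✗
v: successors {u, v, w}; ◇¬(q ∧ p → ¬p) there: u:T, v:T, w:T. ✓
w: successors {t, x, y}; ◇¬(q ∧ p → ¬p) there: t:F, x:T, y:T. ✗
x: successors {v}; ◇¬(q ∧ p → ¬p) there: v:T. ✓
y: successors {u, v, x}; ◇¬(q ∧ p → ¬p) there: u:T, v:T, x:T. ✓
— 4 worlds.
For □□(¬q ∧ (¬q → p)):
s: successors {t, u, w}; □(¬q ∧ (¬q → p)) there: t:T, u:F, w:F. ✗
t: successors {u}; □(¬q ∧ (¬q → p)) there: u:F. ✗
u: successors {s, t, u, x, y}; □(¬q ∧ (¬q → p)) there: s:F, t:T, u:F, x:F, y:F. ✗
v: successors {u, v, w}; □(¬q ∧ (¬q → p)) there: u:F, v:F, w:F. ✗
w: successors {t, x, y}; □(¬q ∧ (¬q → p)) there: t:T, x:F, y:F. ✗
x: successors {v}; □(¬q ∧ (¬q → p)) there: v:F. ✗
y: successors {u, v, x}; □(¬q ∧ (¬q → p)) there: u:F, v:F, x:F. ✗
— 0 worlds.

4 and 0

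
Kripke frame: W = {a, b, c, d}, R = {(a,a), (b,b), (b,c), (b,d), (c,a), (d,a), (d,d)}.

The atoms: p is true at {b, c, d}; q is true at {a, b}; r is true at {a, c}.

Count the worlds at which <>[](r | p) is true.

a: successors {a}; [](r | p) there: a:T. ✓
b: successors {b, c, d}; [](r | p) there: b:T, c:T, d:T. ✓
c: successors {a}; [](r | p) there: a:T. ✓
d: successors {a, d}; [](r | p) there: a:T, d:T. ✓
Satisfying worlds: {a, b, c, d}.

4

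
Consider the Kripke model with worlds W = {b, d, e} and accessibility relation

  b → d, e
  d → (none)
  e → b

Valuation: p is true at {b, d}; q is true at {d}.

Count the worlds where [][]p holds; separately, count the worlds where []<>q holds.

For [][]p:
b: successors {d, e}; []p there: d:T, e:T. ✓
d: no successors, so [][]p holds vacuously. ✓
e: successors {b}; []p there: b:F. ✗
— 2 worlds.
For []<>q:
b: successors {d, e}; <>q there: d:F, e:F. ✗
d: no successors, so []<>q holds vacuously. ✓
e: successors {b}; <>q there: b:T. ✓
— 2 worlds.

2 and 2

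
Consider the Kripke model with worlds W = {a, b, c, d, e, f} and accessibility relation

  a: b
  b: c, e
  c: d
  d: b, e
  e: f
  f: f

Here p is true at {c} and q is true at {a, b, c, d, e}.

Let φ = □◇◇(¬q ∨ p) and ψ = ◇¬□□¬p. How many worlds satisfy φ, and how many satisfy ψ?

5 and 1

For □◇◇(¬q ∨ p):
a: successors {b}; ◇◇(¬q ∨ p) there: b:T. ✓
b: successors {c, e}; ◇◇(¬q ∨ p) there: c:F, e:T. ✗
c: successors {d}; ◇◇(¬q ∨ p) there: d:T. ✓
d: successors {b, e}; ◇◇(¬q ∨ p) there: b:T, e:T. ✓
e: successors {f}; ◇◇(¬q ∨ p) there: f:T. ✓
f: successors {f}; ◇◇(¬q ∨ p) there: f:T. ✓
— 5 worlds.
For ◇¬□□¬p:
a: successors {b}; ¬□□¬p there: b:F. ✗
b: successors {c, e}; ¬□□¬p there: c:F, e:F. ✗
c: successors {d}; ¬□□¬p there: d:T. ✓
d: successors {b, e}; ¬□□¬p there: b:F, e:F. ✗
e: successors {f}; ¬□□¬p there: f:F. ✗
f: successors {f}; ¬□□¬p there: f:F. ✗
— 1 world.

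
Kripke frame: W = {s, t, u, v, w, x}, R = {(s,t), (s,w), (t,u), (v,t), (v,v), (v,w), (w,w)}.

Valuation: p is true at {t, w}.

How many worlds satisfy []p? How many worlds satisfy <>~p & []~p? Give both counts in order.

4 and 1

For []p:
s: successors {t, w}; p there: t:T, w:T. ✓
t: successors {u}; p there: u:F. ✗
u: no successors, so []p holds vacuously. ✓
v: successors {t, v, w}; p there: t:T, v:F, w:T. ✗
w: successors {w}; p there: w:T. ✓
x: no successors, so []p holds vacuously. ✓
— 4 worlds.
For <>~p & []~p:
s: <>~p is F, []~p is F. ✗
t: <>~p is T, []~p is T. ✓
u: <>~p is F, []~p is T. ✗
v: <>~p is T, []~p is F. ✗
w: <>~p is F, []~p is F. ✗
x: <>~p is F, []~p is T. ✗
— 1 world.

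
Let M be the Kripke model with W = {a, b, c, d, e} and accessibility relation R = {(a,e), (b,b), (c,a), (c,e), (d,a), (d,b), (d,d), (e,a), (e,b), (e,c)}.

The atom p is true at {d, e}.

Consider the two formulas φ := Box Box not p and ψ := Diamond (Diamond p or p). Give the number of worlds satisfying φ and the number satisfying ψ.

2 and 4

For Box Box not p:
a: successors {e}; Box not p there: e:T. ✓
b: successors {b}; Box not p there: b:T. ✓
c: successors {a, e}; Box not p there: a:F, e:T. ✗
d: successors {a, b, d}; Box not p there: a:F, b:T, d:F. ✗
e: successors {a, b, c}; Box not p there: a:F, b:T, c:F. ✗
— 2 worlds.
For Diamond (Diamond p or p):
a: successors {e}; Diamond p or p there: e:T. ✓
b: successors {b}; Diamond p or p there: b:F. ✗
c: successors {a, e}; Diamond p or p there: a:T, e:T. ✓
d: successors {a, b, d}; Diamond p or p there: a:T, b:F, d:T. ✓
e: successors {a, b, c}; Diamond p or p there: a:T, b:F, c:T. ✓
— 4 worlds.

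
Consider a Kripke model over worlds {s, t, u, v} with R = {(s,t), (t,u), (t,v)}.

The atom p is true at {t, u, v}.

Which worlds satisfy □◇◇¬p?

{u, v}

s: successors {t}; ◇◇¬p there: t:F. ✗
t: successors {u, v}; ◇◇¬p there: u:F, v:F. ✗
u: no successors, so □◇◇¬p holds vacuously. ✓
v: no successors, so □◇◇¬p holds vacuously. ✓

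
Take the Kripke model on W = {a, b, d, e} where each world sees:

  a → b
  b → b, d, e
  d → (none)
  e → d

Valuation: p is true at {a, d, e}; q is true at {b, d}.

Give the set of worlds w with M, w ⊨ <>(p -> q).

{a, b, e}

a: successors {b}; p -> q there: b:T. ✓
b: successors {b, d, e}; p -> q there: b:T, d:T, e:F. ✓
d: no successors, so <>(p -> q) fails. ✗
e: successors {d}; p -> q there: d:T. ✓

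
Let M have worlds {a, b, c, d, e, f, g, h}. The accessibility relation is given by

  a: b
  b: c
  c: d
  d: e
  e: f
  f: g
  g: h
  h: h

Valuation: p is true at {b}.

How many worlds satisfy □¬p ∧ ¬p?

6

a: □¬p is F, ¬p is T. ✗
b: □¬p is T, ¬p is F. ✗
c: □¬p is T, ¬p is T. ✓
d: □¬p is T, ¬p is T. ✓
e: □¬p is T, ¬p is T. ✓
f: □¬p is T, ¬p is T. ✓
g: □¬p is T, ¬p is T. ✓
h: □¬p is T, ¬p is T. ✓
Satisfying worlds: {c, d, e, f, g, h}.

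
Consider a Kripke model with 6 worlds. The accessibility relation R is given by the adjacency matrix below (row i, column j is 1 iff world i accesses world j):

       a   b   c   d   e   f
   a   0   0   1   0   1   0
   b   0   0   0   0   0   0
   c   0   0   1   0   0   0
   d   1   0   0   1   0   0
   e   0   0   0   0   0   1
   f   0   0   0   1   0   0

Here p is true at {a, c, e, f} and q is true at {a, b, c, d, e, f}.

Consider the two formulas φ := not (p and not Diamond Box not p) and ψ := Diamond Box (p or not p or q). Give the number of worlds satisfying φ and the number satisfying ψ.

For not (p and not Diamond Box not p):
a: p and not Diamond Box not p is T. ✗
b: p and not Diamond Box not p is F. ✓
c: p and not Diamond Box not p is T. ✗
d: p and not Diamond Box not p is F. ✓
e: p and not Diamond Box not p is F. ✓
f: p and not Diamond Box not p is T. ✗
— 3 worlds.
For Diamond Box (p or not p or q):
a: successors {c, e}; Box (p or not p or q) there: c:T, e:T. ✓
b: no successors, so Diamond Box (p or not p or q) fails. ✗
c: successors {c}; Box (p or not p or q) there: c:T. ✓
d: successors {a, d}; Box (p or not p or q) there: a:T, d:T. ✓
e: successors {f}; Box (p or not p or q) there: f:T. ✓
f: successors {d}; Box (p or not p or q) there: d:T. ✓
— 5 worlds.

3 and 5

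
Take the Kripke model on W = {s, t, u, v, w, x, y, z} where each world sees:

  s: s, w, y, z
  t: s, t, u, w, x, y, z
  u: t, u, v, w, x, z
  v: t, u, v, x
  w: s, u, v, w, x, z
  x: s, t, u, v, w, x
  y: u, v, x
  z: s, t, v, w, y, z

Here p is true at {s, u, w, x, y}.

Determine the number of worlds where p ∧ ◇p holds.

s: p is T, ◇p is T. ✓
t: p is F, ◇p is T. ✗
u: p is T, ◇p is T. ✓
v: p is F, ◇p is T. ✗
w: p is T, ◇p is T. ✓
x: p is T, ◇p is T. ✓
y: p is T, ◇p is T. ✓
z: p is F, ◇p is T. ✗
Satisfying worlds: {s, u, w, x, y}.

5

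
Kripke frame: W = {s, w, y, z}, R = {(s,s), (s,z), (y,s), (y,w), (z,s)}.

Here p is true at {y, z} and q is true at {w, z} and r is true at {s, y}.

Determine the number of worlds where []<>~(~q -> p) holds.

3

s: successors {s, z}; <>~(~q -> p) there: s:T, z:T. ✓
w: no successors, so []<>~(~q -> p) holds vacuously. ✓
y: successors {s, w}; <>~(~q -> p) there: s:T, w:F. ✗
z: successors {s}; <>~(~q -> p) there: s:T. ✓
Satisfying worlds: {s, w, z}.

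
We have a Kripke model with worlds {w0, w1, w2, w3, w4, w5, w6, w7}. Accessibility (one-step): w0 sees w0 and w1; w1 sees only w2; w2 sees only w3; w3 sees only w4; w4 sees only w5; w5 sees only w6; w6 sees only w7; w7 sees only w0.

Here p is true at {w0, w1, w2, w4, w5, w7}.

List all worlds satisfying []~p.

{w2, w5}

w0: successors {w0, w1}; ~p there: w0:F, w1:F. ✗
w1: successors {w2}; ~p there: w2:F. ✗
w2: successors {w3}; ~p there: w3:T. ✓
w3: successors {w4}; ~p there: w4:F. ✗
w4: successors {w5}; ~p there: w5:F. ✗
w5: successors {w6}; ~p there: w6:T. ✓
w6: successors {w7}; ~p there: w7:F. ✗
w7: successors {w0}; ~p there: w0:F. ✗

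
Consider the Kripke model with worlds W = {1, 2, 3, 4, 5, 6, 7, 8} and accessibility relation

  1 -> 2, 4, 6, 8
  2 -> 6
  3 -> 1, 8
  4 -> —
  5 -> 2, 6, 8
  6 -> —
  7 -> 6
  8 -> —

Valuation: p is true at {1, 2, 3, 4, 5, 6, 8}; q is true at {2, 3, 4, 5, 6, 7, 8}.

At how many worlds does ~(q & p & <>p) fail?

1: q & p & <>p is F. ✓
2: q & p & <>p is T. ✗
3: q & p & <>p is T. ✗
4: q & p & <>p is F. ✓
5: q & p & <>p is T. ✗
6: q & p & <>p is F. ✓
7: q & p & <>p is F. ✓
8: q & p & <>p is F. ✓
Satisfying worlds: {1, 4, 6, 7, 8}.
So ~(q & p & <>p) fails at the other 3 worlds.

3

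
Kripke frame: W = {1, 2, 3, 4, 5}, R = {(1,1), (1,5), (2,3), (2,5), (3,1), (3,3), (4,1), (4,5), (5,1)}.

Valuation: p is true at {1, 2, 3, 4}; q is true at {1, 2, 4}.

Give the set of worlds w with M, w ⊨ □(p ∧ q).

1: successors {1, 5}; p ∧ q there: 1:T, 5:F. ✗
2: successors {3, 5}; p ∧ q there: 3:F, 5:F. ✗
3: successors {1, 3}; p ∧ q there: 1:T, 3:F. ✗
4: successors {1, 5}; p ∧ q there: 1:T, 5:F. ✗
5: successors {1}; p ∧ q there: 1:T. ✓

{5}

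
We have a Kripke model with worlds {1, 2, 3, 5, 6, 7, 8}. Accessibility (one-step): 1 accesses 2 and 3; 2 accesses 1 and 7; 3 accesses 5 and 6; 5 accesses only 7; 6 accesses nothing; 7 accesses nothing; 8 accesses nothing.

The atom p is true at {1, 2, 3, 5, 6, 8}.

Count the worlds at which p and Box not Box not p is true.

1: p is T, Box not Box not p is T. ✓
2: p is T, Box not Box not p is F. ✗
3: p is T, Box not Box not p is F. ✗
5: p is T, Box not Box not p is F. ✗
6: p is T, Box not Box not p is T. ✓
7: p is F, Box not Box not p is T. ✗
8: p is T, Box not Box not p is T. ✓
Satisfying worlds: {1, 6, 8}.

3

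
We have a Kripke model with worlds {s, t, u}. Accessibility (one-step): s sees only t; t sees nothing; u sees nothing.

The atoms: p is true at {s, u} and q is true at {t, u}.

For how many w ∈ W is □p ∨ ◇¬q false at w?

1

s: □p is F, ◇¬q is F. ✗
t: □p is T, ◇¬q is F. ✓
u: □p is T, ◇¬q is F. ✓
Satisfying worlds: {t, u}.
So □p ∨ ◇¬q fails at the other 1 world.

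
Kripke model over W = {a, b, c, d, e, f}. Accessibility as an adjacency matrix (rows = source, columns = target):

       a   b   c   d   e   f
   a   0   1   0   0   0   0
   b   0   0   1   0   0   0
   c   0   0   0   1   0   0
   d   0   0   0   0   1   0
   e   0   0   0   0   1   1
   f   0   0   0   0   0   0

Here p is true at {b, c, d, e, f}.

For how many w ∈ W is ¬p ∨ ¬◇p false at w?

a: ¬p is T, ¬◇p is F. ✓
b: ¬p is F, ¬◇p is F. ✗
c: ¬p is F, ¬◇p is F. ✗
d: ¬p is F, ¬◇p is F. ✗
e: ¬p is F, ¬◇p is F. ✗
f: ¬p is F, ¬◇p is T. ✓
Satisfying worlds: {a, f}.
So ¬p ∨ ¬◇p fails at the other 4 worlds.

4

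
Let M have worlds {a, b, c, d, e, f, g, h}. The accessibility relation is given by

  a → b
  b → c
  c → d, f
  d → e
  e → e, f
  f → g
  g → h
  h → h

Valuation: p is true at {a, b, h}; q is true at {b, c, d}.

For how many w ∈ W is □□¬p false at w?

a: successors {b}; □¬p there: b:T. ✓
b: successors {c}; □¬p there: c:T. ✓
c: successors {d, f}; □¬p there: d:T, f:T. ✓
d: successors {e}; □¬p there: e:T. ✓
e: successors {e, f}; □¬p there: e:T, f:T. ✓
f: successors {g}; □¬p there: g:F. ✗
g: successors {h}; □¬p there: h:F. ✗
h: successors {h}; □¬p there: h:F. ✗
Satisfying worlds: {a, b, c, d, e}.
So □□¬p fails at the other 3 worlds.

3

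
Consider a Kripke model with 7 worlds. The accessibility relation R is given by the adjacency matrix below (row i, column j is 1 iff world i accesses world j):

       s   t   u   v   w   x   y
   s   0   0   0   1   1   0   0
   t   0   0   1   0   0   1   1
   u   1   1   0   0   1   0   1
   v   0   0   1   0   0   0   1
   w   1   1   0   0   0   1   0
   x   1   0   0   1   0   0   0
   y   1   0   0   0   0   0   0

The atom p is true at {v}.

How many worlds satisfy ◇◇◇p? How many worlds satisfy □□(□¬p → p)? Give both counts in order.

5 and 0

For ◇◇◇p:
s: successors {v, w}; ◇◇p there: v:F, w:T. ✓
t: successors {u, x, y}; ◇◇p there: u:T, x:T, y:T. ✓
u: successors {s, t, w, y}; ◇◇p there: s:F, t:T, w:T, y:T. ✓
v: successors {u, y}; ◇◇p there: u:T, y:T. ✓
w: successors {s, t, x}; ◇◇p there: s:F, t:T, x:T. ✓
x: successors {s, v}; ◇◇p there: s:F, v:F. ✗
y: successors {s}; ◇◇p there: s:F. ✗
— 5 worlds.
For □□(□¬p → p):
s: successors {v, w}; □(□¬p → p) there: v:F, w:F. ✗
t: successors {u, x, y}; □(□¬p → p) there: u:F, x:T, y:T. ✗
u: successors {s, t, w, y}; □(□¬p → p) there: s:F, t:F, w:F, y:T. ✗
v: successors {u, y}; □(□¬p → p) there: u:F, y:T. ✗
w: successors {s, t, x}; □(□¬p → p) there: s:F, t:F, x:T. ✗
x: successors {s, v}; □(□¬p → p) there: s:F, v:F. ✗
y: successors {s}; □(□¬p → p) there: s:F. ✗
— 0 worlds.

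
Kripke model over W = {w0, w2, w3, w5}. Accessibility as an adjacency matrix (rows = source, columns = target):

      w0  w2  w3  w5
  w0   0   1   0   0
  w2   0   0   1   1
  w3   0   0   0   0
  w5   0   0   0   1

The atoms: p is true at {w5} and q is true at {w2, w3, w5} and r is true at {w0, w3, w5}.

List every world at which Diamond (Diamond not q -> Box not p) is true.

w0: successors {w2}; Diamond not q -> Box not p there: w2:T. ✓
w2: successors {w3, w5}; Diamond not q -> Box not p there: w3:T, w5:T. ✓
w3: no successors, so Diamond (Diamond not q -> Box not p) fails. ✗
w5: successors {w5}; Diamond not q -> Box not p there: w5:T. ✓

{w0, w2, w5}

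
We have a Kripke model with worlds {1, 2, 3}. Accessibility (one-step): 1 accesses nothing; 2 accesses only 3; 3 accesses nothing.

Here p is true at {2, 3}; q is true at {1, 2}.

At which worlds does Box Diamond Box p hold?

1: no successors, so Box Diamond Box p holds vacuously. ✓
2: successors {3}; Diamond Box p there: 3:F. ✗
3: no successors, so Box Diamond Box p holds vacuously. ✓

{1, 3}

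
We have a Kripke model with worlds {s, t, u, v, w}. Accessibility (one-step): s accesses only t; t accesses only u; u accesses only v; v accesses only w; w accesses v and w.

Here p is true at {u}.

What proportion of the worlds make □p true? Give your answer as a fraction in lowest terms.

1/5

s: successors {t}; p there: t:F. ✗
t: successors {u}; p there: u:T. ✓
u: successors {v}; p there: v:F. ✗
v: successors {w}; p there: w:F. ✗
w: successors {v, w}; p there: v:F, w:F. ✗
That's 1 of 5 worlds, so 1/5.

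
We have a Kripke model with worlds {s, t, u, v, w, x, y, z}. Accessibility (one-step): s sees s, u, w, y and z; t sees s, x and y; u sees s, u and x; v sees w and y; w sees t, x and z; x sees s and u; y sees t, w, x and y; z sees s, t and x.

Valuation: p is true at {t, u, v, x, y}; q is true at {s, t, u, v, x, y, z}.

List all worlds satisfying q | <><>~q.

s: q is T, <><>~q is T. ✓
t: q is T, <><>~q is T. ✓
u: q is T, <><>~q is T. ✓
v: q is T, <><>~q is T. ✓
w: q is F, <><>~q is F. ✗
x: q is T, <><>~q is T. ✓
y: q is T, <><>~q is T. ✓
z: q is T, <><>~q is T. ✓

{s, t, u, v, x, y, z}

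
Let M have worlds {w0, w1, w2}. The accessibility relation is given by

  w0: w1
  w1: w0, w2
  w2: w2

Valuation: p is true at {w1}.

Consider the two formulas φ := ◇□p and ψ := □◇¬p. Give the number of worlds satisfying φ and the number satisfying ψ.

1 and 2

For ◇□p:
w0: successors {w1}; □p there: w1:F. ✗
w1: successors {w0, w2}; □p there: w0:T, w2:F. ✓
w2: successors {w2}; □p there: w2:F. ✗
— 1 world.
For □◇¬p:
w0: successors {w1}; ◇¬p there: w1:T. ✓
w1: successors {w0, w2}; ◇¬p there: w0:F, w2:T. ✗
w2: successors {w2}; ◇¬p there: w2:T. ✓
— 2 worlds.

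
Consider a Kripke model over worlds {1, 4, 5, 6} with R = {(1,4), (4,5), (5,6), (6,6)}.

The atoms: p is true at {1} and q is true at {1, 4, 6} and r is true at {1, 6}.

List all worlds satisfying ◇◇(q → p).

{1}

1: successors {4}; ◇(q → p) there: 4:T. ✓
4: successors {5}; ◇(q → p) there: 5:F. ✗
5: successors {6}; ◇(q → p) there: 6:F. ✗
6: successors {6}; ◇(q → p) there: 6:F. ✗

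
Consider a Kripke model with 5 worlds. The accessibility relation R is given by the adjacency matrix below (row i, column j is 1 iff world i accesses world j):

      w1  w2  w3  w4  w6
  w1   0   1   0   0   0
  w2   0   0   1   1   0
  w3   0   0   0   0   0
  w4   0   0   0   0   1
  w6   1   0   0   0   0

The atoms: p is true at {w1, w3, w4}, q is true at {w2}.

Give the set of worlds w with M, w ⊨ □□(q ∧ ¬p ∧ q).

w1: successors {w2}; □(q ∧ ¬p ∧ q) there: w2:F. ✗
w2: successors {w3, w4}; □(q ∧ ¬p ∧ q) there: w3:T, w4:F. ✗
w3: no successors, so □□(q ∧ ¬p ∧ q) holds vacuously. ✓
w4: successors {w6}; □(q ∧ ¬p ∧ q) there: w6:F. ✗
w6: successors {w1}; □(q ∧ ¬p ∧ q) there: w1:T. ✓

{w3, w6}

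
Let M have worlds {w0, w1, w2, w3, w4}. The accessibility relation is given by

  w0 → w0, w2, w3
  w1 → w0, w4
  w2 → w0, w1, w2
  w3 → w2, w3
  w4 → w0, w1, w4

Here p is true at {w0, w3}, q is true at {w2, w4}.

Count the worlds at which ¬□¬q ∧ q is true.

2

w0: ¬□¬q is T, q is F. ✗
w1: ¬□¬q is T, q is F. ✗
w2: ¬□¬q is T, q is T. ✓
w3: ¬□¬q is T, q is F. ✗
w4: ¬□¬q is T, q is T. ✓
Satisfying worlds: {w2, w4}.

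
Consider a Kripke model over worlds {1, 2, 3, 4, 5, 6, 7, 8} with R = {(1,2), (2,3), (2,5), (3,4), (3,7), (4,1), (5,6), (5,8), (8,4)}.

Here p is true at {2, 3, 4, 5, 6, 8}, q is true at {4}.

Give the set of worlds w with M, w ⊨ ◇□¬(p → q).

{1, 2, 3, 4, 5}

1: successors {2}; □¬(p → q) there: 2:T. ✓
2: successors {3, 5}; □¬(p → q) there: 3:F, 5:T. ✓
3: successors {4, 7}; □¬(p → q) there: 4:F, 7:T. ✓
4: successors {1}; □¬(p → q) there: 1:T. ✓
5: successors {6, 8}; □¬(p → q) there: 6:T, 8:F. ✓
6: no successors, so ◇□¬(p → q) fails. ✗
7: no successors, so ◇□¬(p → q) fails. ✗
8: successors {4}; □¬(p → q) there: 4:F. ✗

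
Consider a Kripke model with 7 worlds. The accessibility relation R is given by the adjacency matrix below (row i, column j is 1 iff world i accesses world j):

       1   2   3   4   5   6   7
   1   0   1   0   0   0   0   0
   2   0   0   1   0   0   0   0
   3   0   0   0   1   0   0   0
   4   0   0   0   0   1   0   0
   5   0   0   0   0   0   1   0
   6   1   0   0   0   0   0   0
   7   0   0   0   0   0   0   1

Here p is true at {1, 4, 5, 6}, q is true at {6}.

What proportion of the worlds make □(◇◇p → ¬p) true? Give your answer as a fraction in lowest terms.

5/7

1: successors {2}; ◇◇p → ¬p there: 2:T. ✓
2: successors {3}; ◇◇p → ¬p there: 3:T. ✓
3: successors {4}; ◇◇p → ¬p there: 4:F. ✗
4: successors {5}; ◇◇p → ¬p there: 5:F. ✗
5: successors {6}; ◇◇p → ¬p there: 6:T. ✓
6: successors {1}; ◇◇p → ¬p there: 1:T. ✓
7: successors {7}; ◇◇p → ¬p there: 7:T. ✓
That's 5 of 7 worlds, so 5/7.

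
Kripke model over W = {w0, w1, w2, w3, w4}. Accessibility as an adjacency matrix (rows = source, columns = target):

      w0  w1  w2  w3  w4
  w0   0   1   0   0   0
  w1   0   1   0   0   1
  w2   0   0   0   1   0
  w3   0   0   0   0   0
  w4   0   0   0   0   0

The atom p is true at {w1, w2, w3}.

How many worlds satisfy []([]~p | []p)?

3

w0: successors {w1}; []~p | []p there: w1:F. ✗
w1: successors {w1, w4}; []~p | []p there: w1:F, w4:T. ✗
w2: successors {w3}; []~p | []p there: w3:T. ✓
w3: no successors, so []([]~p | []p) holds vacuously. ✓
w4: no successors, so []([]~p | []p) holds vacuously. ✓
Satisfying worlds: {w2, w3, w4}.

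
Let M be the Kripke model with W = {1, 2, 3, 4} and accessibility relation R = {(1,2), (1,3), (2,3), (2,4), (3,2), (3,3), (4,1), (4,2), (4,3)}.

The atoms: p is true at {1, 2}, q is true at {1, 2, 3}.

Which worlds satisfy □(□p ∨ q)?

{1, 3, 4}

1: successors {2, 3}; □p ∨ q there: 2:T, 3:T. ✓
2: successors {3, 4}; □p ∨ q there: 3:T, 4:F. ✗
3: successors {2, 3}; □p ∨ q there: 2:T, 3:T. ✓
4: successors {1, 2, 3}; □p ∨ q there: 1:T, 2:T, 3:T. ✓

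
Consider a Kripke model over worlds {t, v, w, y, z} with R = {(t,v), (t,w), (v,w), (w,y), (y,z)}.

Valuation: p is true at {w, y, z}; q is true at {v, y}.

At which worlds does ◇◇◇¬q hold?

t: successors {v, w}; ◇◇¬q there: v:F, w:T. ✓
v: successors {w}; ◇◇¬q there: w:T. ✓
w: successors {y}; ◇◇¬q there: y:F. ✗
y: successors {z}; ◇◇¬q there: z:F. ✗
z: no successors, so ◇◇◇¬q fails. ✗

{t, v}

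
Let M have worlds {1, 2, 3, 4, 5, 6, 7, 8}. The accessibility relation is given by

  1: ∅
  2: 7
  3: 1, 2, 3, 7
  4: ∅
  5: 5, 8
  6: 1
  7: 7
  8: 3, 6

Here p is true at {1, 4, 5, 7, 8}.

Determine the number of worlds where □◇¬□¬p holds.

1: no successors, so □◇¬□¬p holds vacuously. ✓
2: successors {7}; ◇¬□¬p there: 7:T. ✓
3: successors {1, 2, 3, 7}; ◇¬□¬p there: 1:F, 2:T, 3:T, 7:T. ✗
4: no successors, so □◇¬□¬p holds vacuously. ✓
5: successors {5, 8}; ◇¬□¬p there: 5:T, 8:T. ✓
6: successors {1}; ◇¬□¬p there: 1:F. ✗
7: successors {7}; ◇¬□¬p there: 7:T. ✓
8: successors {3, 6}; ◇¬□¬p there: 3:T, 6:F. ✗
Satisfying worlds: {1, 2, 4, 5, 7}.

5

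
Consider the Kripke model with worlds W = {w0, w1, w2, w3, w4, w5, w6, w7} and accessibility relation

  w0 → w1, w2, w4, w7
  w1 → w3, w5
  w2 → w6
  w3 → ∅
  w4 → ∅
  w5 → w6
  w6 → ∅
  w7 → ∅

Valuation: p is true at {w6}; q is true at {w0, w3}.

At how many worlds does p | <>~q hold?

w0: p is F, <>~q is T. ✓
w1: p is F, <>~q is T. ✓
w2: p is F, <>~q is T. ✓
w3: p is F, <>~q is F. ✗
w4: p is F, <>~q is F. ✗
w5: p is F, <>~q is T. ✓
w6: p is T, <>~q is F. ✓
w7: p is F, <>~q is F. ✗
Satisfying worlds: {w0, w1, w2, w5, w6}.

5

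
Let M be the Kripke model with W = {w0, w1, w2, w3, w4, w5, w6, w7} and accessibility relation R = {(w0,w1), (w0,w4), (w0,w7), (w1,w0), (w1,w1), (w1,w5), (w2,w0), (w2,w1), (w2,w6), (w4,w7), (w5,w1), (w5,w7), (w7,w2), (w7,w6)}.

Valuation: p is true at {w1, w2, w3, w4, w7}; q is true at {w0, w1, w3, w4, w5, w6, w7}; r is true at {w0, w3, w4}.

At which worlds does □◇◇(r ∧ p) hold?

w0: successors {w1, w4, w7}; ◇◇(r ∧ p) there: w1:T, w4:F, w7:F. ✗
w1: successors {w0, w1, w5}; ◇◇(r ∧ p) there: w0:F, w1:T, w5:F. ✗
w2: successors {w0, w1, w6}; ◇◇(r ∧ p) there: w0:F, w1:T, w6:F. ✗
w3: no successors, so □◇◇(r ∧ p) holds vacuously. ✓
w4: successors {w7}; ◇◇(r ∧ p) there: w7:F. ✗
w5: successors {w1, w7}; ◇◇(r ∧ p) there: w1:T, w7:F. ✗
w6: no successors, so □◇◇(r ∧ p) holds vacuously. ✓
w7: successors {w2, w6}; ◇◇(r ∧ p) there: w2:T, w6:F. ✗

{w3, w6}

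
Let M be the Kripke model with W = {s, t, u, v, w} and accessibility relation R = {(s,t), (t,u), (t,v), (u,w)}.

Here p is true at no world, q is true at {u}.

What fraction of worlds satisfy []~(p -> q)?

2/5

s: successors {t}; ~(p -> q) there: t:F. ✗
t: successors {u, v}; ~(p -> q) there: u:F, v:F. ✗
u: successors {w}; ~(p -> q) there: w:F. ✗
v: no successors, so []~(p -> q) holds vacuously. ✓
w: no successors, so []~(p -> q) holds vacuously. ✓
That's 2 of 5 worlds, so 2/5.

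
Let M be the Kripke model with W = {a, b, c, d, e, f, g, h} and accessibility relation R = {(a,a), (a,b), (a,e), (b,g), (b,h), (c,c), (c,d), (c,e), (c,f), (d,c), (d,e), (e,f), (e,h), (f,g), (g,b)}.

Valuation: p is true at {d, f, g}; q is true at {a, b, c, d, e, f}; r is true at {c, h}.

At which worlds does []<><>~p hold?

{f, g, h}

a: successors {a, b, e}; <><>~p there: a:T, b:T, e:F. ✗
b: successors {g, h}; <><>~p there: g:T, h:F. ✗
c: successors {c, d, e, f}; <><>~p there: c:T, d:T, e:F, f:T. ✗
d: successors {c, e}; <><>~p there: c:T, e:F. ✗
e: successors {f, h}; <><>~p there: f:T, h:F. ✗
f: successors {g}; <><>~p there: g:T. ✓
g: successors {b}; <><>~p there: b:T. ✓
h: no successors, so []<><>~p holds vacuously. ✓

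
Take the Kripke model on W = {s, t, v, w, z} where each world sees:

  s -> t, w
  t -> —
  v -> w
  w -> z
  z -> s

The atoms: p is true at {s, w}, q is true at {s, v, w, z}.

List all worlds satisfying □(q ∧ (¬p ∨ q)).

{t, v, w, z}

s: successors {t, w}; q ∧ (¬p ∨ q) there: t:F, w:T. ✗
t: no successors, so □(q ∧ (¬p ∨ q)) holds vacuously. ✓
v: successors {w}; q ∧ (¬p ∨ q) there: w:T. ✓
w: successors {z}; q ∧ (¬p ∨ q) there: z:T. ✓
z: successors {s}; q ∧ (¬p ∨ q) there: s:T. ✓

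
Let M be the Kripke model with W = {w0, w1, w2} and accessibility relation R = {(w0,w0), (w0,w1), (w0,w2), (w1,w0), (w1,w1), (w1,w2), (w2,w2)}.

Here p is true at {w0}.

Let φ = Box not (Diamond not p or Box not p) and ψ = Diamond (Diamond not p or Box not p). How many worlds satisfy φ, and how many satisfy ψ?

For Box not (Diamond not p or Box not p):
w0: successors {w0, w1, w2}; not (Diamond not p or Box not p) there: w0:F, w1:F, w2:F. ✗
w1: successors {w0, w1, w2}; not (Diamond not p or Box not p) there: w0:F, w1:F, w2:F. ✗
w2: successors {w2}; not (Diamond not p or Box not p) there: w2:F. ✗
— 0 worlds.
For Diamond (Diamond not p or Box not p):
w0: successors {w0, w1, w2}; Diamond not p or Box not p there: w0:T, w1:T, w2:T. ✓
w1: successors {w0, w1, w2}; Diamond not p or Box not p there: w0:T, w1:T, w2:T. ✓
w2: successors {w2}; Diamond not p or Box not p there: w2:T. ✓
— 3 worlds.

0 and 3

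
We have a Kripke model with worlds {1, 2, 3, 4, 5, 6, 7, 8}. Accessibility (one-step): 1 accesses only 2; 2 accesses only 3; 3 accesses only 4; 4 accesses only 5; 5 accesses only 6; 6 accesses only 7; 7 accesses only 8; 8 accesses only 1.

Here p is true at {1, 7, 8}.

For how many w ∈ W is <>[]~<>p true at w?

5

1: successors {2}; []~<>p there: 2:T. ✓
2: successors {3}; []~<>p there: 3:T. ✓
3: successors {4}; []~<>p there: 4:T. ✓
4: successors {5}; []~<>p there: 5:F. ✗
5: successors {6}; []~<>p there: 6:F. ✗
6: successors {7}; []~<>p there: 7:F. ✗
7: successors {8}; []~<>p there: 8:T. ✓
8: successors {1}; []~<>p there: 1:T. ✓
Satisfying worlds: {1, 2, 3, 7, 8}.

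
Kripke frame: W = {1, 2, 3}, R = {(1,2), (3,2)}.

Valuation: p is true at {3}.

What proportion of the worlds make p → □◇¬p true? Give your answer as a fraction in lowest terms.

2/3

1: p is F, □◇¬p is F. ✓
2: p is F, □◇¬p is T. ✓
3: p is T, □◇¬p is F. ✗
That's 2 of 3 worlds, so 2/3.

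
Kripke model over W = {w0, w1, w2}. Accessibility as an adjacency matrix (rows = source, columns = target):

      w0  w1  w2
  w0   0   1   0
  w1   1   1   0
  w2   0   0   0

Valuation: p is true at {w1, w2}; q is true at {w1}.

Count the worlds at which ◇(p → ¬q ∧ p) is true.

1

w0: successors {w1}; p → ¬q ∧ p there: w1:F. ✗
w1: successors {w0, w1}; p → ¬q ∧ p there: w0:T, w1:F. ✓
w2: no successors, so ◇(p → ¬q ∧ p) fails. ✗
Satisfying worlds: {w1}.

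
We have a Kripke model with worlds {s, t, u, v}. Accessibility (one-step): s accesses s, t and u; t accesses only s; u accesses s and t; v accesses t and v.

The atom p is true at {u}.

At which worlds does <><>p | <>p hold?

s: <><>p is T, <>p is T. ✓
t: <><>p is T, <>p is F. ✓
u: <><>p is T, <>p is F. ✓
v: <><>p is F, <>p is F. ✗

{s, t, u}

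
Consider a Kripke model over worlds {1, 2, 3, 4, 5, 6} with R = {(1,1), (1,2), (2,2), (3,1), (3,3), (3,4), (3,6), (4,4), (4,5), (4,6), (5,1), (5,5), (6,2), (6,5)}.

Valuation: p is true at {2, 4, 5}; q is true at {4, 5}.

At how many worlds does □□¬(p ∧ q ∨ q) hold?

1: successors {1, 2}; □¬(p ∧ q ∨ q) there: 1:T, 2:T. ✓
2: successors {2}; □¬(p ∧ q ∨ q) there: 2:T. ✓
3: successors {1, 3, 4, 6}; □¬(p ∧ q ∨ q) there: 1:T, 3:F, 4:F, 6:F. ✗
4: successors {4, 5, 6}; □¬(p ∧ q ∨ q) there: 4:F, 5:F, 6:F. ✗
5: successors {1, 5}; □¬(p ∧ q ∨ q) there: 1:T, 5:F. ✗
6: successors {2, 5}; □¬(p ∧ q ∨ q) there: 2:T, 5:F. ✗
Satisfying worlds: {1, 2}.

2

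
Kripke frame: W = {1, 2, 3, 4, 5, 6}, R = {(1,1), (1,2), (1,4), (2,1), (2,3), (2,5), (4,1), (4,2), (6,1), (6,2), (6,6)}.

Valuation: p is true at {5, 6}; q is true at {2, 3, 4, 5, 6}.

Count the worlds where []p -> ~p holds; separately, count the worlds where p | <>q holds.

5 and 5

For []p -> ~p:
1: []p is F, ~p is T. ✓
2: []p is F, ~p is T. ✓
3: []p is T, ~p is T. ✓
4: []p is F, ~p is T. ✓
5: []p is T, ~p is F. ✗
6: []p is F, ~p is F. ✓
— 5 worlds.
For p | <>q:
1: p is F, <>q is T. ✓
2: p is F, <>q is T. ✓
3: p is F, <>q is F. ✗
4: p is F, <>q is T. ✓
5: p is T, <>q is F. ✓
6: p is T, <>q is T. ✓
— 5 worlds.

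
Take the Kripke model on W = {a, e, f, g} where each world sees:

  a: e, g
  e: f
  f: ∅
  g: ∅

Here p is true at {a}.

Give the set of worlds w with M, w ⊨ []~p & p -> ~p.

a: []~p & p is T, ~p is F. ✗
e: []~p & p is F, ~p is T. ✓
f: []~p & p is F, ~p is T. ✓
g: []~p & p is F, ~p is T. ✓

{e, f, g}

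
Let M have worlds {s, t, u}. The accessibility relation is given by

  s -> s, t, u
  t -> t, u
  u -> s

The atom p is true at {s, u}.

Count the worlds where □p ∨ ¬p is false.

1

s: □p is F, ¬p is F. ✗
t: □p is F, ¬p is T. ✓
u: □p is T, ¬p is F. ✓
Satisfying worlds: {t, u}.
So □p ∨ ¬p fails at the other 1 world.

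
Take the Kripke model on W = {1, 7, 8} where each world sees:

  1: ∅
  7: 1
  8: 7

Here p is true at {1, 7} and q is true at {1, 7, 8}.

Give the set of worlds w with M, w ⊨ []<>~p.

{1}

1: no successors, so []<>~p holds vacuously. ✓
7: successors {1}; <>~p there: 1:F. ✗
8: successors {7}; <>~p there: 7:F. ✗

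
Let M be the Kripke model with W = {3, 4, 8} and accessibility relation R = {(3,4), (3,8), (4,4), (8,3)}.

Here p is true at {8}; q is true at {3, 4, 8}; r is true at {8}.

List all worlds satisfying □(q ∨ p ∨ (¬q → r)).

{3, 4, 8}

3: successors {4, 8}; q ∨ p ∨ (¬q → r) there: 4:T, 8:T. ✓
4: successors {4}; q ∨ p ∨ (¬q → r) there: 4:T. ✓
8: successors {3}; q ∨ p ∨ (¬q → r) there: 3:T. ✓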